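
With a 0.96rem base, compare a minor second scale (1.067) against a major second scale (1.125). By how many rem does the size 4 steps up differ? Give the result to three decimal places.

Minor second: 0.96 × 1.067⁴ = 1.24431rem
Major second: 0.96 × 1.125⁴ = 1.53773rem
Difference: 1.53773 − 1.24431 = 0.29342rem

0.293rem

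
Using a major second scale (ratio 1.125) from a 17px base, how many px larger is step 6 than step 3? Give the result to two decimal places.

Step 3: 17.0 × 1.125³ = 24.2051px
Step 6: 17.0 × 1.125⁶ = 34.4639px
Difference: 34.4639 − 24.2051 = 10.2588px

10.26px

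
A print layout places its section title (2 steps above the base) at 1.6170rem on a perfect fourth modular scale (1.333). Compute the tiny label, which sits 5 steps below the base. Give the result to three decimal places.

1.6170 ÷ 1.333⁷ = 1.6170 ÷ 7.47844 ≈ 0.216

0.216rem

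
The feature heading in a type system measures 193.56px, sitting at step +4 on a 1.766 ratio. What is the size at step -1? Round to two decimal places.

193.56 ÷ 1.766⁵ = 193.56 ÷ 17.17724 ≈ 11.268

11.27px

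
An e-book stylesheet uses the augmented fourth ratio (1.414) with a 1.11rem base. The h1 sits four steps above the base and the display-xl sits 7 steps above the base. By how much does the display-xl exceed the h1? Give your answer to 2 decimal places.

8.11rem

Step 4: 1.11 × 1.414⁴ = 4.4373rem
Step 7: 1.11 × 1.414⁷ = 12.5449rem
Difference: 12.5449 − 4.4373 = 8.1076rem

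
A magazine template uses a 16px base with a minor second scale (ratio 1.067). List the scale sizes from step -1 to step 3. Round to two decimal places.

Step -1: 16.0 ÷ 1.067 = 15.00
Step 0: 16px
Step 1: 16.0 × 1.067 = 17.07
Step 2: 16.0 × 1.067² = 18.22
Step 3: 16.0 × 1.067³ = 19.44

15.00px, 16.00px, 17.07px, 18.22px, 19.44px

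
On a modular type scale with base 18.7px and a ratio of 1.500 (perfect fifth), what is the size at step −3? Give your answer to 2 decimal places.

18.7 ÷ 1.500³ = 18.7 ÷ 3.37500 ≈ 5.54

5.54px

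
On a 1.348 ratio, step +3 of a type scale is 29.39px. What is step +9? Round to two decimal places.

176.34px

29.39 × 1.348⁶ = 29.39 × 5.99984 ≈ 176.335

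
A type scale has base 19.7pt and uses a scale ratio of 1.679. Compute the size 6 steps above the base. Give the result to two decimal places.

A modular type scale is a geometric sequence: sizeₙ = base × rⁿ.
19.7 × 1.679⁶ = 19.7 × 22.40290 ≈ 441.34

441.34pt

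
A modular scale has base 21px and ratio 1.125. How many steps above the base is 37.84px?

5

1.125ⁿ = 37.84 / 21 = 1.8019
n = ln(1.8019) / ln(1.125) = 0.5888 / 0.1178 ≈ 5.00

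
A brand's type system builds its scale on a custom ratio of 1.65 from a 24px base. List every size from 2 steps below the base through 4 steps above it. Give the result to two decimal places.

Step -2: 24.0 ÷ 1.65² = 8.82
Step -1: 24.0 ÷ 1.65 = 14.55
Step 0: 24px
Step 1: 24.0 × 1.65 = 39.60
Step 2: 24.0 × 1.65² = 65.34
Step 3: 24.0 × 1.65³ = 107.81
Step 4: 24.0 × 1.65⁴ = 177.89

8.82px, 14.55px, 24.00px, 39.60px, 65.34px, 107.81px, 177.89px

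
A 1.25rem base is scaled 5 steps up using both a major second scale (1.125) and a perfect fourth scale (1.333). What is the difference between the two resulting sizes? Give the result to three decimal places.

Major second: 1.25 × 1.125⁵ = 2.25254rem
Perfect fourth: 1.25 × 1.333⁵ = 5.26091rem
Difference: 5.26091 − 2.25254 = 3.00837rem

3.008rem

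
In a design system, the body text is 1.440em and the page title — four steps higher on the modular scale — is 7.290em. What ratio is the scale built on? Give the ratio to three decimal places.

The ratio satisfies 1.440 × r⁴ = 7.290, so r = (7.290 / 1.440)^(1/4).
r = 5.0625^(1/4) ≈ 1.5000

1.500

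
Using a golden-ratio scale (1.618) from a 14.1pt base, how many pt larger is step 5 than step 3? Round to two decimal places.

Step 3: 14.1 × 1.618³ = 59.7248pt
Step 5: 14.1 × 1.618⁵ = 156.3550pt
Difference: 156.3550 − 59.7248 = 96.6302pt

96.63pt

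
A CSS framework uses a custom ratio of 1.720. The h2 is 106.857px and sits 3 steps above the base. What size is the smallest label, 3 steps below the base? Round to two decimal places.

106.857 ÷ 1.720⁶ = 106.857 ÷ 25.89230 ≈ 4.127

4.13px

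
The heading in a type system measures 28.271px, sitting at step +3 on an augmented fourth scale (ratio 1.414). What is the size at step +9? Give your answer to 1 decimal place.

Moving from step +3 to step +9 is 6 steps up, so multiply by r⁶.
28.271 × 1.414⁶ = 28.271 × 7.99275 ≈ 225.963

226.0px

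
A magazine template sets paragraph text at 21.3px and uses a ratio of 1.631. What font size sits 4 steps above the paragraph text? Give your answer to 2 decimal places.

150.73px

21.3 × 1.631⁴ = 21.3 × 7.07646 ≈ 150.73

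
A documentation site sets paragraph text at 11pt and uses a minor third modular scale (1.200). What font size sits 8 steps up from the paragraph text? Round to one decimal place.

47.3pt

11.0 × 1.200⁸ = 11.0 × 4.29982 ≈ 47.30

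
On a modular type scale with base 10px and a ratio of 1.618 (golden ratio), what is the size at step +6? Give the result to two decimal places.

Each step on a modular scale multiplies by the ratio, so the size n steps from the base is base × ratioⁿ.
10.0 × 1.618⁶ = 10.0 × 17.94201 ≈ 179.42

179.42px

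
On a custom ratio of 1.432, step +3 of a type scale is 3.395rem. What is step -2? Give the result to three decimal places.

0.564rem

Moving from step +3 to step -2 is 5 steps down, so divide by r⁵.
3.395 ÷ 1.432⁵ = 3.395 ÷ 6.02164 ≈ 0.564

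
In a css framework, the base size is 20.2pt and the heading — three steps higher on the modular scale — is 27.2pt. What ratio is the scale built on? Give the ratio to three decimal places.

The ratio satisfies 20.2 × r³ = 27.2, so r = (27.2 / 20.2)^(1/3).
r = 1.3465^(1/3) ≈ 1.1043

1.104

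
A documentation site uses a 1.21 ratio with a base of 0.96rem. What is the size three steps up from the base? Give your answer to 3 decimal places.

Every step multiplies by the scale ratio.
0.96 × 1.21³ = 0.96 × 1.77156 ≈ 1.701

1.701rem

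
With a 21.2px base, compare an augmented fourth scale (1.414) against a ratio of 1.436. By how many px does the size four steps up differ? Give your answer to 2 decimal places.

Augmented fourth: 21.2 × 1.414⁴ = 84.7488px
At 1.436: 21.2 × 1.436⁴ = 90.1475px
Difference: 90.1475 − 84.7488 = 5.3987px

5.40px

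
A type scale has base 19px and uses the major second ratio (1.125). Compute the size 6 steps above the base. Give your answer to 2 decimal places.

38.52px

A modular type scale is a geometric sequence: sizeₙ = base × rⁿ.
19.0 × 1.125⁶ = 19.0 × 2.02729 ≈ 38.52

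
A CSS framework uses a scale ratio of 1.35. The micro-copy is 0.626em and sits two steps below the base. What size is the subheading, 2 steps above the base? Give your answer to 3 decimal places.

2.079em

Moving from step -2 to step +2 is 4 steps up, so multiply by r⁴.
0.626 × 1.35⁴ = 0.626 × 3.32151 ≈ 2.079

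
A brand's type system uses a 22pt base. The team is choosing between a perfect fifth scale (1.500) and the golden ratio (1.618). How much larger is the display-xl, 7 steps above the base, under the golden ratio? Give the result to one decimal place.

262.8pt

Perfect fifth: 22.0 × 1.500⁷ = 375.891pt
Golden ratio: 22.0 × 1.618⁷ = 638.664pt
Difference: 638.664 − 375.891 = 262.773pt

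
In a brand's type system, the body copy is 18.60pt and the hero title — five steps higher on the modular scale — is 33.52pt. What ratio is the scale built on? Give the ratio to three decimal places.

1.125

r⁵ = 33.52 / 18.60, so r = (33.52/18.60)^(1/5).
r = 1.8022^(1/5) ≈ 1.1250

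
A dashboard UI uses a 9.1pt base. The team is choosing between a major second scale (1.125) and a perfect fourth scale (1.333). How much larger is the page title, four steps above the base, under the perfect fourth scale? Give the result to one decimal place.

Major second: 9.1 × 1.125⁴ = 14.576pt
Perfect fourth: 9.1 × 1.333⁴ = 28.732pt
Difference: 28.732 − 14.576 = 14.156pt

14.2pt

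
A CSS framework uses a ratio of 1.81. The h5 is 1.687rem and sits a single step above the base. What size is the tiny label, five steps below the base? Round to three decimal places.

0.048rem

Moving from step +1 to step -5 is 6 steps down, so divide by r⁶.
1.687 ÷ 1.81⁶ = 1.687 ÷ 35.16183 ≈ 0.048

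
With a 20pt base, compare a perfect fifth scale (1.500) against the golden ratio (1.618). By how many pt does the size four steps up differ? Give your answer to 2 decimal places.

Perfect fifth: 20.0 × 1.500⁴ = 101.2500pt
Golden ratio: 20.0 × 1.618⁴ = 137.0705pt
Difference: 137.0705 − 101.2500 = 35.8205pt

35.82pt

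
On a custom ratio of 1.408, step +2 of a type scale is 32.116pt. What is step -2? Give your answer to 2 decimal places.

8.17pt

Moving from step +2 to step -2 is 4 steps down, so divide by r⁴.
32.116 ÷ 1.408⁴ = 32.116 ÷ 3.93016 ≈ 8.172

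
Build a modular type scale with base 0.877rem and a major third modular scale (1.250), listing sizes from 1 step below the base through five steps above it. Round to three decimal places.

Step -1: 0.877 ÷ 1.250 = 0.702
Step 0: 0.877rem
Step 1: 0.877 × 1.250 = 1.096
Step 2: 0.877 × 1.250² = 1.370
Step 3: 0.877 × 1.250³ = 1.713
Step 4: 0.877 × 1.250⁴ = 2.141
Step 5: 0.877 × 1.250⁵ = 2.676

0.702rem, 0.877rem, 1.096rem, 1.370rem, 1.713rem, 2.141rem, 2.676rem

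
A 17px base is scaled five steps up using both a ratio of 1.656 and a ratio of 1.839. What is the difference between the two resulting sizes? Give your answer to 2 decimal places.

145.85px

At 1.656: 17.0 × 1.656⁵ = 211.7145px
At 1.839: 17.0 × 1.839⁵ = 357.5671px
Difference: 357.5671 − 211.7145 = 145.8526px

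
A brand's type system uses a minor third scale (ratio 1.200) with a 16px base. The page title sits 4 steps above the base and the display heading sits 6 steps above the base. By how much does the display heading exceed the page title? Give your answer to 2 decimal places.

14.60px

Step 4: 16.0 × 1.200⁴ = 33.1776px
Step 6: 16.0 × 1.200⁶ = 47.7757px
Difference: 47.7757 − 33.1776 = 14.5981px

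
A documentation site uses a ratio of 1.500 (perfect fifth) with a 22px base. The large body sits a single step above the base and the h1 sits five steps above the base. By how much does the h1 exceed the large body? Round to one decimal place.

Step 1: 22.0 × 1.500 = 33.000px
Step 5: 22.0 × 1.500⁵ = 167.062px
Difference: 167.062 − 33.000 = 134.062px

134.1px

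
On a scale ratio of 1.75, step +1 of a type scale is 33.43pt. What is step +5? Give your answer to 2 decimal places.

313.54pt

33.43 × 1.75⁴ = 33.43 × 9.37891 ≈ 313.537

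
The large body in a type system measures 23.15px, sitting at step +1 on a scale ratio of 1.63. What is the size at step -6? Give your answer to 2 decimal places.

0.76px

23.15 ÷ 1.63⁷ = 23.15 ÷ 30.57125 ≈ 0.757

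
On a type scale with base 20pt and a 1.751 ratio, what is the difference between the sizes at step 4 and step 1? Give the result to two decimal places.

Step 1: 20.0 × 1.751 = 35.0200pt
Step 4: 20.0 × 1.751⁴ = 188.0072pt
Difference: 188.0072 − 35.0200 = 152.9872pt

152.99pt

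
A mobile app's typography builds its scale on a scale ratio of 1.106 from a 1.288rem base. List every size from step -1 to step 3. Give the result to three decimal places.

Step -1: 1.288 ÷ 1.106 = 1.165
Step 0: 1.288rem
Step 1: 1.288 × 1.106 = 1.425
Step 2: 1.288 × 1.106² = 1.576
Step 3: 1.288 × 1.106³ = 1.743

1.165rem, 1.288rem, 1.425rem, 1.576rem, 1.743rem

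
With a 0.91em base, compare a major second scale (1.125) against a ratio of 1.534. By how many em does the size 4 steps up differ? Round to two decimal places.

Major second: 0.91 × 1.125⁴ = 1.4576em
At 1.534: 0.91 × 1.534⁴ = 5.0390em
Difference: 5.0390 − 1.4576 = 3.5814em

3.58em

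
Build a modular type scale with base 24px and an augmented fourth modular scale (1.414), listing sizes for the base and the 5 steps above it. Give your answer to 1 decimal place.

Step 0: 24px
Step 1: 24.0 × 1.414 = 33.9
Step 2: 24.0 × 1.414² = 48.0
Step 3: 24.0 × 1.414³ = 67.9
Step 4: 24.0 × 1.414⁴ = 95.9
Step 5: 24.0 × 1.414⁵ = 135.7

24.0px, 33.9px, 48.0px, 67.9px, 95.9px, 135.7px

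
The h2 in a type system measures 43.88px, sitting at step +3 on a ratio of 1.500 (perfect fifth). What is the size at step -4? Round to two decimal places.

43.88 ÷ 1.500⁷ = 43.88 ÷ 17.08594 ≈ 2.568

2.57px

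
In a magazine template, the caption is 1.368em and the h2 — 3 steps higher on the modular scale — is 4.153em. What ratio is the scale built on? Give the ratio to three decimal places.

1.448

The ratio satisfies 1.368 × r³ = 4.153, so r = (4.153 / 1.368)^(1/3).
r = 3.0358^(1/3) ≈ 1.4480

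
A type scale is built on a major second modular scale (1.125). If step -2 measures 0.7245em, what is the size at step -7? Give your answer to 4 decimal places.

0.7245 ÷ 1.125⁵ = 0.7245 ÷ 1.80203 ≈ 0.4020

0.4020em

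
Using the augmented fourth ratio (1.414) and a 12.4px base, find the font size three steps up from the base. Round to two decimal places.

35.06px

Each step on a modular scale multiplies by the ratio, so the size n steps from the base is base × ratioⁿ.
12.4 × 1.414³ = 12.4 × 2.82715 ≈ 35.06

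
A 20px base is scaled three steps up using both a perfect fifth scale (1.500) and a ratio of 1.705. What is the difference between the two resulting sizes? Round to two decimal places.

31.63px

Perfect fifth: 20.0 × 1.500³ = 67.5000px
At 1.705: 20.0 × 1.705³ = 99.1296px
Difference: 99.1296 − 67.5000 = 31.6296px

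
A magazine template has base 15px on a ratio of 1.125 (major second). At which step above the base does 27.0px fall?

1.125ⁿ = 27.0 / 15 = 1.8000
n = ln(1.8000) / ln(1.125) = 0.5878 / 0.1178 ≈ 4.99

5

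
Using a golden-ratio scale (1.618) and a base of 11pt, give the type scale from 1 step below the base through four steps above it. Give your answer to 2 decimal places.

Step -1: 11.0 ÷ 1.618 = 6.80
Step 0: 11pt
Step 1: 11.0 × 1.618 = 17.80
Step 2: 11.0 × 1.618² = 28.80
Step 3: 11.0 × 1.618³ = 46.59
Step 4: 11.0 × 1.618⁴ = 75.39

6.80pt, 11.00pt, 17.80pt, 28.80pt, 46.59pt, 75.39pt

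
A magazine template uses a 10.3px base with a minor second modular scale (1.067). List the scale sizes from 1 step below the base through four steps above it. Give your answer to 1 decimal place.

9.7px, 10.3px, 11.0px, 11.7px, 12.5px, 13.4px

Step -1: 10.3 ÷ 1.067 = 9.7
Step 0: 10.3px
Step 1: 10.3 × 1.067 = 11.0
Step 2: 10.3 × 1.067² = 11.7
Step 3: 10.3 × 1.067³ = 12.5
Step 4: 10.3 × 1.067⁴ = 13.4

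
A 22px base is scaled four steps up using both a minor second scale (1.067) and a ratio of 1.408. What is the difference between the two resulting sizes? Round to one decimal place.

Minor second: 22.0 × 1.067⁴ = 28.515px
At 1.408: 22.0 × 1.408⁴ = 86.464px
Difference: 86.464 − 28.515 = 57.949px

57.9px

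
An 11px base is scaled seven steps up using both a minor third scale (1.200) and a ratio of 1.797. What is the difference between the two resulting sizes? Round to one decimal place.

626.2px

Minor third: 11.0 × 1.200⁷ = 39.415px
At 1.797: 11.0 × 1.797⁷ = 665.624px
Difference: 665.624 − 39.415 = 626.209px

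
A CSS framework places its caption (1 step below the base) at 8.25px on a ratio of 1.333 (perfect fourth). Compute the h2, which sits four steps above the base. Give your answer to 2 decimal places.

The gap is 4 − (-1) = 5 steps, so the factor is 1.333^5.
8.25 × 1.333⁵ = 8.25 × 4.20873 ≈ 34.722

34.72px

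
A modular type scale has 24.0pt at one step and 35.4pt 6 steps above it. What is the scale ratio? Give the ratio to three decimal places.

1.067

r⁶ = 35.4 / 24.0, so r = (35.4/24.0)^(1/6).
r = 1.4750^(1/6) ≈ 1.0669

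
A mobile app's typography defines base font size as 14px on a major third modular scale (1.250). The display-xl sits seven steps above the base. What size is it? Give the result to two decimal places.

66.76px

Every step multiplies by the scale ratio.
14.0 × 1.250⁷ = 14.0 × 4.76837 ≈ 66.76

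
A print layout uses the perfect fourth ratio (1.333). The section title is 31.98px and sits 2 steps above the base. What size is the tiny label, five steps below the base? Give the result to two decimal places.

Moving from step +2 to step -5 is 7 steps down, so divide by r⁷.
31.98 ÷ 1.333⁷ = 31.98 ÷ 7.47844 ≈ 4.276

4.28px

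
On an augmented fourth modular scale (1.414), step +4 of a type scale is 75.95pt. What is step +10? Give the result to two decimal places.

75.95 × 1.414⁶ = 75.95 × 7.99275 ≈ 607.050

607.05pt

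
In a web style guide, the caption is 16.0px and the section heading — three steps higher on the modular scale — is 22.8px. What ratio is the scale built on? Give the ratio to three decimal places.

1.125

The ratio satisfies 16.0 × r³ = 22.8, so r = (22.8 / 16.0)^(1/3).
r = 1.4250^(1/3) ≈ 1.1253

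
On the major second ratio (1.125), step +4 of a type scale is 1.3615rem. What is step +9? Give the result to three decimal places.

Moving from step +4 to step +9 is 5 steps up, so multiply by r⁵.
1.3615 × 1.125⁵ = 1.3615 × 1.80203 ≈ 2.453

2.453rem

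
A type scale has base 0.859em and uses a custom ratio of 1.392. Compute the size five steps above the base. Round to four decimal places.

4.4894em

Every step multiplies by the scale ratio.
0.859 × 1.392⁵ = 0.859 × 5.22632 ≈ 4.4894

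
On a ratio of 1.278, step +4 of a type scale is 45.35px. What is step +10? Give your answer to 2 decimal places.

197.59px

Moving from step +4 to step +10 is 6 steps up, so multiply by r⁶.
45.35 × 1.278⁶ = 45.35 × 4.35698 ≈ 197.589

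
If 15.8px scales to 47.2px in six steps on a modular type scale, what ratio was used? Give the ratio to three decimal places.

1.200

r⁶ = 47.2 / 15.8, so r = (47.2/15.8)^(1/6).
r = 2.9873^(1/6) ≈ 1.2001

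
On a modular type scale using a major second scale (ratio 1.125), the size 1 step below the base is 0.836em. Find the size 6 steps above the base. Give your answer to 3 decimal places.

1.907em

Moving from step -1 to step +6 is 7 steps up, so multiply by r⁷.
0.836 × 1.125⁷ = 0.836 × 2.28070 ≈ 1.907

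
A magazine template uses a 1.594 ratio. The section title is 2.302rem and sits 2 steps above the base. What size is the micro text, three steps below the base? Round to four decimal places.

0.2237rem

Moving from step +2 to step -3 is 5 steps down, so divide by r⁵.
2.302 ÷ 1.594⁵ = 2.302 ÷ 10.29062 ≈ 0.2237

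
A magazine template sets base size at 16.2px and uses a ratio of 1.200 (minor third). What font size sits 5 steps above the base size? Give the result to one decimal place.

40.3px

A modular type scale is a geometric sequence: sizeₙ = base × rⁿ.
16.2 × 1.200⁵ = 16.2 × 2.48832 ≈ 40.31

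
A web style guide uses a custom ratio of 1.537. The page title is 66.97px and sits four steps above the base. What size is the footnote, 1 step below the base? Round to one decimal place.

Moving from step +4 to step -1 is 5 steps down, so divide by r⁵.
66.97 ÷ 1.537⁵ = 66.97 ÷ 8.57767 ≈ 7.807

7.8px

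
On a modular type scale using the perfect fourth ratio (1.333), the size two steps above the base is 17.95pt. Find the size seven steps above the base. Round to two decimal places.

17.95 × 1.333⁵ = 17.95 × 4.20873 ≈ 75.547

75.55pt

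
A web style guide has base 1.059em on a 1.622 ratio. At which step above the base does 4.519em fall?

1.622ⁿ = 4.519 / 1.059 = 4.2672
n = ln(4.2672) / ln(1.622) = 1.4510 / 0.4837 ≈ 3.00

3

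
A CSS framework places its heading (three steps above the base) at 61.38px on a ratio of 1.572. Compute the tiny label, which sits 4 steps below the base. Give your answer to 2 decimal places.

61.38 ÷ 1.572⁷ = 61.38 ÷ 23.72290 ≈ 2.587

2.59px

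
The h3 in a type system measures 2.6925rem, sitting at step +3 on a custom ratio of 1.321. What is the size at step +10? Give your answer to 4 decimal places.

18.9006rem

Moving from step +3 to step +10 is 7 steps up, so multiply by r⁷.
2.6925 × 1.321⁷ = 2.6925 × 7.01972 ≈ 18.9006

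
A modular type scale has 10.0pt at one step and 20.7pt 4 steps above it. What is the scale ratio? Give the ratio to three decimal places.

The ratio satisfies 10.0 × r⁴ = 20.7, so r = (20.7 / 10.0)^(1/4).
r = 2.0700^(1/4) ≈ 1.1995

1.199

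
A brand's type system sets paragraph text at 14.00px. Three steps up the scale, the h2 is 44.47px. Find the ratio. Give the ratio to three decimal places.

The ratio satisfies 14.00 × r³ = 44.47, so r = (44.47 / 14.00)^(1/3).
r = 3.1764^(1/3) ≈ 1.4700

1.470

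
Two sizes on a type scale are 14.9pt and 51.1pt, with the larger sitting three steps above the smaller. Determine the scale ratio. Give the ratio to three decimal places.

The ratio satisfies 14.9 × r³ = 51.1, so r = (51.1 / 14.9)^(1/3).
r = 3.4295^(1/3) ≈ 1.5080

1.508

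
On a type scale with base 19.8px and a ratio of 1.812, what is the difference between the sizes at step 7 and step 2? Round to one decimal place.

Step 2: 19.8 × 1.812² = 65.010px
Step 7: 19.8 × 1.812⁷ = 1269.909px
Difference: 1269.909 − 65.010 = 1204.899px

1204.9px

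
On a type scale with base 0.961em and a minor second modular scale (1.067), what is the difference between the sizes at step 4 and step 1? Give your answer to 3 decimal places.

0.220em

Step 1: 0.961 × 1.067 = 1.02539em
Step 4: 0.961 × 1.067⁴ = 1.24561em
Difference: 1.24561 − 1.02539 = 0.22022em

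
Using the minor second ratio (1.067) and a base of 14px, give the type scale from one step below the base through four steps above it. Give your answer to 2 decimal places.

13.12px, 14.00px, 14.94px, 15.94px, 17.01px, 18.15px

Step -1: 14.0 ÷ 1.067 = 13.12
Step 0: 14px
Step 1: 14.0 × 1.067 = 14.94
Step 2: 14.0 × 1.067² = 15.94
Step 3: 14.0 × 1.067³ = 17.01
Step 4: 14.0 × 1.067⁴ = 18.15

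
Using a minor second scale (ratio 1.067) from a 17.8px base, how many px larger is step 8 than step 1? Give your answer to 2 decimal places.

Step 1: 17.8 × 1.067 = 18.9926px
Step 8: 17.8 × 1.067⁸ = 29.9044px
Difference: 29.9044 − 18.9926 = 10.9118px

10.91px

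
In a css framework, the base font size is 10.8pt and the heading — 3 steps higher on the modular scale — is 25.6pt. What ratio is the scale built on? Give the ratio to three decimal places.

r³ = 25.6 / 10.8, so r = (25.6/10.8)^(1/3).
r = 2.3704^(1/3) ≈ 1.3333

1.333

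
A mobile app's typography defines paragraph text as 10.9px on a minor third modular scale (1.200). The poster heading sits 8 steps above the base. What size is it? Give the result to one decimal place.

46.9px

10.9 × 1.200⁸ = 10.9 × 4.29982 ≈ 46.87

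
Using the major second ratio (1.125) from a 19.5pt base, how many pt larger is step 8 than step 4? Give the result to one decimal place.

18.8pt

Step 4: 19.5 × 1.125⁴ = 31.235pt
Step 8: 19.5 × 1.125⁸ = 50.033pt
Difference: 50.033 − 31.235 = 18.798pt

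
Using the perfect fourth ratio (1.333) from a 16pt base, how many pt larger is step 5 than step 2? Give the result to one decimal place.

Step 2: 16.0 × 1.333² = 28.430pt
Step 5: 16.0 × 1.333⁵ = 67.340pt
Difference: 67.340 − 28.430 = 38.910pt

38.9pt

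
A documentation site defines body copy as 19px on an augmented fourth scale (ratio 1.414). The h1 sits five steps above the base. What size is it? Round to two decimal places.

107.40px

19.0 × 1.414⁵ = 19.0 × 5.65258 ≈ 107.40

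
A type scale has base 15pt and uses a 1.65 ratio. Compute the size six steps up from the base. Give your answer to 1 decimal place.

A modular type scale is a geometric sequence: sizeₙ = base × rⁿ.
15.0 × 1.65⁶ = 15.0 × 20.17919 ≈ 302.69

302.7pt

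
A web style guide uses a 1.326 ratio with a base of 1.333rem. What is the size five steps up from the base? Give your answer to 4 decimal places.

1.333 × 1.326⁵ = 1.333 × 4.09937 ≈ 5.4645

5.4645rem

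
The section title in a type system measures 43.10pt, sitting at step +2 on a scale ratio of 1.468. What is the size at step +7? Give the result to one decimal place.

293.8pt

The gap is 7 − (2) = 5 steps, so the factor is 1.468^5.
43.10 × 1.468⁵ = 43.10 × 6.81758 ≈ 293.838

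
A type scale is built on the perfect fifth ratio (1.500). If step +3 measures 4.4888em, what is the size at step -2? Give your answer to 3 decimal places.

0.591em

Moving from step +3 to step -2 is 5 steps down, so divide by r⁵.
4.4888 ÷ 1.500⁵ = 4.4888 ÷ 7.59375 ≈ 0.591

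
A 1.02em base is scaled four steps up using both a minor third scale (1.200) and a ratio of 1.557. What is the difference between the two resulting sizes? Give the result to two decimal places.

3.88em

Minor third: 1.02 × 1.200⁴ = 2.1151em
At 1.557: 1.02 × 1.557⁴ = 5.9945em
Difference: 5.9945 − 2.1151 = 3.8794em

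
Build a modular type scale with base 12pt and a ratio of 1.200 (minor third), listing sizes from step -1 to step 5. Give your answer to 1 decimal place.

Step -1: 12.0 ÷ 1.200 = 10.0
Step 0: 12pt
Step 1: 12.0 × 1.200 = 14.4
Step 2: 12.0 × 1.200² = 17.3
Step 3: 12.0 × 1.200³ = 20.7
Step 4: 12.0 × 1.200⁴ = 24.9
Step 5: 12.0 × 1.200⁵ = 29.9

10.0pt, 12.0pt, 14.4pt, 17.3pt, 20.7pt, 24.9pt, 29.9pt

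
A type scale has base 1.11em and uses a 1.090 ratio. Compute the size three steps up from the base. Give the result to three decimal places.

1.437em

Each step on a modular scale multiplies by the ratio, so the size n steps from the base is base × ratioⁿ.
1.11 × 1.090³ = 1.11 × 1.29503 ≈ 1.437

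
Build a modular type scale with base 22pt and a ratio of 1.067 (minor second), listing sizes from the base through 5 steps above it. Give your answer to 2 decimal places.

22.00pt, 23.47pt, 25.05pt, 26.72pt, 28.52pt, 30.43pt

Step 0: 22pt
Step 1: 22.0 × 1.067 = 23.47
Step 2: 22.0 × 1.067² = 25.05
Step 3: 22.0 × 1.067³ = 26.72
Step 4: 22.0 × 1.067⁴ = 28.52
Step 5: 22.0 × 1.067⁵ = 30.43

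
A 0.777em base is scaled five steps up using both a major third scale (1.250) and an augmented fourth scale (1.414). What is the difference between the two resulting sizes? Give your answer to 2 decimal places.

Major third: 0.777 × 1.250⁵ = 2.3712em
Augmented fourth: 0.777 × 1.414⁵ = 4.3921em
Difference: 4.3921 − 2.3712 = 2.0209em

2.02em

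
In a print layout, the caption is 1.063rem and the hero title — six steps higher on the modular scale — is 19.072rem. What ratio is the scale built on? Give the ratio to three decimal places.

The ratio satisfies 1.063 × r⁶ = 19.072, so r = (19.072 / 1.063)^(1/6).
r = 17.9417^(1/6) ≈ 1.6180

1.618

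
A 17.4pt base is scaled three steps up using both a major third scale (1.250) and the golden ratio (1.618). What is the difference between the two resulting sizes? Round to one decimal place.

39.7pt

Major third: 17.4 × 1.250³ = 33.984pt
Golden ratio: 17.4 × 1.618³ = 73.703pt
Difference: 73.703 − 33.984 = 39.719pt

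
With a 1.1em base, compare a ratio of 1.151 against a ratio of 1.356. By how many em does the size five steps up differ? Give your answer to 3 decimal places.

2.821em

At 1.151: 1.1 × 1.151⁵ = 2.22213em
At 1.356: 1.1 × 1.356⁵ = 5.04303em
Difference: 5.04303 − 2.22213 = 2.82090em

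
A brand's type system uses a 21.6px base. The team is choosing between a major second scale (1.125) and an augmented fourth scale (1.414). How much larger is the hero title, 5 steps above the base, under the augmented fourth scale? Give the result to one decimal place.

Major second: 21.6 × 1.125⁵ = 38.924px
Augmented fourth: 21.6 × 1.414⁵ = 122.096px
Difference: 122.096 − 38.924 = 83.172px

83.2px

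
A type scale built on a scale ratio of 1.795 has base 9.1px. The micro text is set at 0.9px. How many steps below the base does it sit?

4

1.795ⁿ = 9.1 / 0.9 = 10.1111
n = ln(10.1111) / ln(1.795) = 2.3136 / 0.5850 ≈ 3.95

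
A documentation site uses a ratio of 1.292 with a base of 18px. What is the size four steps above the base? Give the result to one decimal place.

Each step on a modular scale multiplies by the ratio, so the size n steps from the base is base × ratioⁿ.
18.0 × 1.292⁴ = 18.0 × 2.78644 ≈ 50.16

50.2px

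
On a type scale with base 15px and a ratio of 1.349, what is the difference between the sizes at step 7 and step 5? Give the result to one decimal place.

54.9px

Step 5: 15.0 × 1.349⁵ = 67.012px
Step 7: 15.0 × 1.349⁷ = 121.948px
Difference: 121.948 − 67.012 = 54.936px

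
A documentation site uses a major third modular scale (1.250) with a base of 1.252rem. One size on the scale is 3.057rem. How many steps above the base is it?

1.250ⁿ = 3.057 / 1.252 = 2.4417
n = ln(2.4417) / ln(1.250) = 0.8927 / 0.2231 ≈ 4.00

4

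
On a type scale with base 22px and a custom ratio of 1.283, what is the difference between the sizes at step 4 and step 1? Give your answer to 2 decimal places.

Step 1: 22.0 × 1.283 = 28.2260px
Step 4: 22.0 × 1.283⁴ = 59.6114px
Difference: 59.6114 − 28.2260 = 31.3854px

31.39px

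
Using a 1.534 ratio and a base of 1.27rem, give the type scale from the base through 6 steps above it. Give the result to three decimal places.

1.270rem, 1.948rem, 2.989rem, 4.584rem, 7.032rem, 10.788rem, 16.548rem

Step 0: 1.27rem
Step 1: 1.27 × 1.534 = 1.948
Step 2: 1.27 × 1.534² = 2.989
Step 3: 1.27 × 1.534³ = 4.584
Step 4: 1.27 × 1.534⁴ = 7.032
Step 5: 1.27 × 1.534⁵ = 10.788
Step 6: 1.27 × 1.534⁶ = 16.548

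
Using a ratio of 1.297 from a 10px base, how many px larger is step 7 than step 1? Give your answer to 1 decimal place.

48.8px

Step 1: 10.0 × 1.297 = 12.970px
Step 7: 10.0 × 1.297⁷ = 61.742px
Difference: 61.742 − 12.970 = 48.772px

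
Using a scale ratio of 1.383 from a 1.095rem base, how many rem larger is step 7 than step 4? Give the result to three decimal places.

6.591rem

Step 4: 1.095 × 1.383⁴ = 4.00593rem
Step 7: 1.095 × 1.383⁷ = 10.59667rem
Difference: 10.59667 − 4.00593 = 6.59074rem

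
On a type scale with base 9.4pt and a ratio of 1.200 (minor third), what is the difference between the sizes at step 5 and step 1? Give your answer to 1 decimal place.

Step 1: 9.4 × 1.200 = 11.280pt
Step 5: 9.4 × 1.200⁵ = 23.390pt
Difference: 23.390 − 11.280 = 12.110pt

12.1pt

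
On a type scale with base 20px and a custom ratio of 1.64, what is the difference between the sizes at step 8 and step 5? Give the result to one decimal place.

Step 5: 20.0 × 1.64⁵ = 237.273px
Step 8: 20.0 × 1.64⁸ = 1046.600px
Difference: 1046.600 − 237.273 = 809.327px

809.3px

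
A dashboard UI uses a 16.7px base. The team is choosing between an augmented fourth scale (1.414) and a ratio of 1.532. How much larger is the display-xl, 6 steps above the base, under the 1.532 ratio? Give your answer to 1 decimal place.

Augmented fourth: 16.7 × 1.414⁶ = 133.479px
At 1.532: 16.7 × 1.532⁶ = 215.908px
Difference: 215.908 − 133.479 = 82.429px

82.4px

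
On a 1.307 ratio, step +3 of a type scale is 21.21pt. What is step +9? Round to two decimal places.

105.73pt

21.21 × 1.307⁶ = 21.21 × 4.98487 ≈ 105.729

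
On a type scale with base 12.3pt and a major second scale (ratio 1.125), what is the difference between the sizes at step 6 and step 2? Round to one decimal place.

9.4pt

Step 2: 12.3 × 1.125² = 15.567pt
Step 6: 12.3 × 1.125⁶ = 24.936pt
Difference: 24.936 − 15.567 = 9.369pt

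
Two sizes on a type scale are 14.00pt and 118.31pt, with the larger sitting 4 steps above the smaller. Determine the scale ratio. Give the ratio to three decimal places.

1.705

r⁴ = 118.31 / 14.00, so r = (118.31/14.00)^(1/4).
r = 8.4507^(1/4) ≈ 1.7050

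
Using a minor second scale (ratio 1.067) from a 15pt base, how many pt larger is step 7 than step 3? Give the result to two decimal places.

Step 3: 15.0 × 1.067³ = 18.2215pt
Step 7: 15.0 × 1.067⁷ = 23.6179pt
Difference: 23.6179 − 18.2215 = 5.3964pt

5.40pt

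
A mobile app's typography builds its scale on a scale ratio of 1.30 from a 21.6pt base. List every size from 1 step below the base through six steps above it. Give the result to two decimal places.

Step -1: 21.6 ÷ 1.30 = 16.62
Step 0: 21.6pt
Step 1: 21.6 × 1.30 = 28.08
Step 2: 21.6 × 1.30² = 36.50
Step 3: 21.6 × 1.30³ = 47.46
Step 4: 21.6 × 1.30⁴ = 61.69
Step 5: 21.6 × 1.30⁵ = 80.20
Step 6: 21.6 × 1.30⁶ = 104.26

16.62pt, 21.60pt, 28.08pt, 36.50pt, 47.46pt, 61.69pt, 80.20pt, 104.26pt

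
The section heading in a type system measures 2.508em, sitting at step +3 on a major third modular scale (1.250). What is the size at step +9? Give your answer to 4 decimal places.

9.5673em

2.508 × 1.250⁶ = 2.508 × 3.81470 ≈ 9.5673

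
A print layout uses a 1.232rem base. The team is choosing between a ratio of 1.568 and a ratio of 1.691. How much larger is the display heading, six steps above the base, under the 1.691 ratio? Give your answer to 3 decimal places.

At 1.568: 1.232 × 1.568⁶ = 18.30995rem
At 1.691: 1.232 × 1.691⁶ = 28.80530rem
Difference: 28.80530 − 18.30995 = 10.49535rem

10.495rem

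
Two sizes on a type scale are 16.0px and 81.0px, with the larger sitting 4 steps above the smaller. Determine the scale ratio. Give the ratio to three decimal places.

1.500

r⁴ = 81.0 / 16.0, so r = (81.0/16.0)^(1/4).
r = 5.0625^(1/4) ≈ 1.5000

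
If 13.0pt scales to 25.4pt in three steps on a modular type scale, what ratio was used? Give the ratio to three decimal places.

1.250

The ratio satisfies 13.0 × r³ = 25.4, so r = (25.4 / 13.0)^(1/3).
r = 1.9538^(1/3) ≈ 1.2502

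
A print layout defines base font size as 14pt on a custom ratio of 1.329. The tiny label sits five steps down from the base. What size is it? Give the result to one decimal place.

14.0 ÷ 1.329⁵ = 14.0 ÷ 4.14596 ≈ 3.38

3.4pt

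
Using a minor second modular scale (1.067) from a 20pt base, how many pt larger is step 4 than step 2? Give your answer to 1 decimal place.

3.2pt

Step 2: 20.0 × 1.067² = 22.770pt
Step 4: 20.0 × 1.067⁴ = 25.923pt
Difference: 25.923 − 22.770 = 3.153pt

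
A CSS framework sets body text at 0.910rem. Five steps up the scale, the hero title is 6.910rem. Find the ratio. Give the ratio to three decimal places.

The ratio satisfies 0.910 × r⁵ = 6.910, so r = (6.910 / 0.910)^(1/5).
r = 7.5934^(1/5) ≈ 1.5000

1.500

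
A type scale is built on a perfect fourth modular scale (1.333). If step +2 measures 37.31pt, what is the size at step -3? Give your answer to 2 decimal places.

37.31 ÷ 1.333⁵ = 37.31 ÷ 4.20873 ≈ 8.865

8.86pt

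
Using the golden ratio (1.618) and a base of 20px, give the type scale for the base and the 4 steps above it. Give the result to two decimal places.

20.00px, 32.36px, 52.36px, 84.72px, 137.07px

Step 0: 20px
Step 1: 20.0 × 1.618 = 32.36
Step 2: 20.0 × 1.618² = 52.36
Step 3: 20.0 × 1.618³ = 84.72
Step 4: 20.0 × 1.618⁴ = 137.07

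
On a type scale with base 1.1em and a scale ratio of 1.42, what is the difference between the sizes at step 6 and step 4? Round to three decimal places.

Step 4: 1.1 × 1.42⁴ = 4.47246em
Step 6: 1.1 × 1.42⁶ = 9.01826em
Difference: 9.01826 − 4.47246 = 4.54580em

4.546em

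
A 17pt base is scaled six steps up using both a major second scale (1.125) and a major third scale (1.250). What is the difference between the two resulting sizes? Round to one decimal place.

Major second: 17.0 × 1.125⁶ = 34.464pt
Major third: 17.0 × 1.250⁶ = 64.850pt
Difference: 64.850 − 34.464 = 30.386pt

30.4pt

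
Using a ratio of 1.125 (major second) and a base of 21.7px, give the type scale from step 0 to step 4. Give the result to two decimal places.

21.70px, 24.41px, 27.46px, 30.90px, 34.76px

Step 0: 21.7px
Step 1: 21.7 × 1.125 = 24.41
Step 2: 21.7 × 1.125² = 27.46
Step 3: 21.7 × 1.125³ = 30.90
Step 4: 21.7 × 1.125⁴ = 34.76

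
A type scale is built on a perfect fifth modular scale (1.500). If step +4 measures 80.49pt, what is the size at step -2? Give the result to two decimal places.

80.49 ÷ 1.500⁶ = 80.49 ÷ 11.39062 ≈ 7.066

7.07pt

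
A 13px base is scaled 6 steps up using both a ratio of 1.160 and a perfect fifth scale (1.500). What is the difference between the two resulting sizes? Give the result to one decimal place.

At 1.160: 13.0 × 1.160⁶ = 31.673px
Perfect fifth: 13.0 × 1.500⁶ = 148.078px
Difference: 148.078 − 31.673 = 116.405px

116.4px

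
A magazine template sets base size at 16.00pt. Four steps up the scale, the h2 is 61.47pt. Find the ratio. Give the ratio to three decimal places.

r⁴ = 61.47 / 16.00, so r = (61.47/16.00)^(1/4).
r = 3.8419^(1/4) ≈ 1.4000

1.400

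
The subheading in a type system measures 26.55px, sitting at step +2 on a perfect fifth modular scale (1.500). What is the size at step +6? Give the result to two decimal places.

26.55 × 1.500⁴ = 26.55 × 5.06250 ≈ 134.409

134.41px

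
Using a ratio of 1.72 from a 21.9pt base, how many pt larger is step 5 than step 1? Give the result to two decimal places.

Step 1: 21.9 × 1.72 = 37.6680pt
Step 5: 21.9 × 1.72⁵ = 329.6753pt
Difference: 329.6753 − 37.6680 = 292.0073pt

292.01pt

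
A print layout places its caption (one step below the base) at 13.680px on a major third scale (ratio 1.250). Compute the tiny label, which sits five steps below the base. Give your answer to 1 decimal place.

5.6px

Moving from step -1 to step -5 is 4 steps down, so divide by r⁴.
13.680 ÷ 1.250⁴ = 13.680 ÷ 2.44141 ≈ 5.603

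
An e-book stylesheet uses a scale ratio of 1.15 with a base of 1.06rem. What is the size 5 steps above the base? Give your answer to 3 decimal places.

2.132rem

Every step multiplies by the scale ratio.
1.06 × 1.15⁵ = 1.06 × 2.01136 ≈ 2.132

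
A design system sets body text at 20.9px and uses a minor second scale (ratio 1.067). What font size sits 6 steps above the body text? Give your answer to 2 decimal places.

30.84px

Each step on a modular scale multiplies by the ratio, so the size n steps from the base is base × ratioⁿ.
20.9 × 1.067⁶ = 20.9 × 1.47566 ≈ 30.84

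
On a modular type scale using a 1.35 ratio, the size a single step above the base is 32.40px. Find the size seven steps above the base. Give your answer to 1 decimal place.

196.1px

32.40 × 1.35⁶ = 32.40 × 6.05345 ≈ 196.132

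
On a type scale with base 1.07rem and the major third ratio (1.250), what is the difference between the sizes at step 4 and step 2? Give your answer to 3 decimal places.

Step 2: 1.07 × 1.250² = 1.67188rem
Step 4: 1.07 × 1.250⁴ = 2.61230rem
Difference: 2.61230 − 1.67188 = 0.94042rem

0.940rem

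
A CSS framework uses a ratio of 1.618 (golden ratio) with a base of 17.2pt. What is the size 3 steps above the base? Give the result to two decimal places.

Every step multiplies by the scale ratio.
17.2 × 1.618³ = 17.2 × 4.23580 ≈ 72.86

72.86pt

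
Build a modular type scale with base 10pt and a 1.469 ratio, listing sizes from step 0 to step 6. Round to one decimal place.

Step 0: 10pt
Step 1: 10.0 × 1.469 = 14.7
Step 2: 10.0 × 1.469² = 21.6
Step 3: 10.0 × 1.469³ = 31.7
Step 4: 10.0 × 1.469⁴ = 46.6
Step 5: 10.0 × 1.469⁵ = 68.4
Step 6: 10.0 × 1.469⁶ = 100.5

10.0pt, 14.7pt, 21.6pt, 31.7pt, 46.6pt, 68.4pt, 100.5pt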